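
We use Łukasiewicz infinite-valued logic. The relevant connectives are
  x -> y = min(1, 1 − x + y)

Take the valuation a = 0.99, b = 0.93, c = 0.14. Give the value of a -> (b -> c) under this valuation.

b -> c = min(1, 1 − 0.93 + 0.14) = min(1, 0.21) = 0.21
a -> (b -> c) = min(1, 1 − 0.99 + 0.21) = min(1, 0.22) = 0.22

0.22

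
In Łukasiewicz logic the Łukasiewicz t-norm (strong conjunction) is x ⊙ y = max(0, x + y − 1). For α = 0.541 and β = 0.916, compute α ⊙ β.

0.457

α ⊙ β = max(0, 0.541 + 0.916 − 1) = max(0, 0.457) = 0.457
For comparison, the Gödel (minimum) t-norm min(x, y) would give 0.541.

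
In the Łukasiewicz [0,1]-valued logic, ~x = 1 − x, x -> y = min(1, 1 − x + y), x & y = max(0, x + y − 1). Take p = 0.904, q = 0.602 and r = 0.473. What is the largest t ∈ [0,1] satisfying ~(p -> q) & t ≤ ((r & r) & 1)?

0.698

p -> q = min(1, 1 − 0.904 + 0.602) = min(1, 0.698) = 0.698
~(p -> q) = 1 − 0.698 = 0.302
So the left factor is ~(p -> q) = 0.302.
r & r = max(0, 0.473 + 0.473 − 1) = max(0, -0.054) = 0.000
(r & r) & 1 = max(0, 0.000 + 1.000 − 1) = max(0, 0.000) = 0.000
So the right-hand bound is (r & r) & 1 = 0.000.
The residuum of the Łukasiewicz t-norm gives the supremum: min(1, 1 − 0.302 + 0.000).
1 − 0.302 + 0.000 = 0.698, so t = min(1, 0.698) = 0.698.
Check: 0.302 & 0.698 = max(0, 0.000) = 0.000 ≤ 0.000.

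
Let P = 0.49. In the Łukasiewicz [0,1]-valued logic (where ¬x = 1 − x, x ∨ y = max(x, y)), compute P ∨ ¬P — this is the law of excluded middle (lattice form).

¬P = 1 − 0.49 = 0.51
P ∨ ¬P = max(0.49, 0.51) = 0.51
(The value 0.51 < 1 shows this instance is not satisfied; not a Ł∞-tautology — its value is max(a, 1−a).)

0.51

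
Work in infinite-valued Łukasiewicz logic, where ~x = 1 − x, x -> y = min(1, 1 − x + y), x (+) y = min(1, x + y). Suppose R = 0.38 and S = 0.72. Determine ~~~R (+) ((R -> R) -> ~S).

0.90

~R = 1 − 0.38 = 0.62
~~R = 1 − 0.62 = 0.38
~~~R = 1 − 0.38 = 0.62
R -> R = min(1, 1 − 0.38 + 0.38) = min(1, 1.00) = 1.00
~S = 1 − 0.72 = 0.28
(R -> R) -> ~S = min(1, 1 − 1.00 + 0.28) = min(1, 0.28) = 0.28
~~~R (+) ((R -> R) -> ~S) = min(1, 0.62 + 0.28) = min(1, 0.90) = 0.90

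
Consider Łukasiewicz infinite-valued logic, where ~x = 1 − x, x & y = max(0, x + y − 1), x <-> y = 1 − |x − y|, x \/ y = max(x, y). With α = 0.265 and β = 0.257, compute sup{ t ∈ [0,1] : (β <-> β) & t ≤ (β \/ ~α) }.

0.735

β <-> β = 1 − |0.257 − 0.257| = 1 − 0.000 = 1.000
So the left factor is β <-> β = 1.000.
~α = 1 − 0.265 = 0.735
β \/ ~α = max(0.257, 0.735) = 0.735
So the right-hand bound is β \/ ~α = 0.735.
The residuum of the Łukasiewicz t-norm gives the supremum: min(1, 1 − 1.000 + 0.735).
1 − 1.000 + 0.735 = 0.735, so t = min(1, 0.735) = 0.735.
Check: 1.000 & 0.735 = max(0, 0.735) = 0.735 ≤ 0.735.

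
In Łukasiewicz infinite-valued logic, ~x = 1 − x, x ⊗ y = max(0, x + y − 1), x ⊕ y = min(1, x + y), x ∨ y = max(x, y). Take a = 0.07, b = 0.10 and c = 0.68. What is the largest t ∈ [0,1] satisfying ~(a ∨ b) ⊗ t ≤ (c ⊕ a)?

0.85

a ∨ b = max(0.07, 0.10) = 0.10
~(a ∨ b) = 1 − 0.10 = 0.90
So the left factor is ~(a ∨ b) = 0.90.
c ⊕ a = min(1, 0.68 + 0.07) = min(1, 0.75) = 0.75
So the right-hand bound is c ⊕ a = 0.75.
The residuum of the Łukasiewicz t-norm gives the supremum: min(1, 1 − 0.90 + 0.75).
1 − 0.90 + 0.75 = 0.85, so t = min(1, 0.85) = 0.85.
Check: 0.90 ⊗ 0.85 = max(0, 0.75) = 0.75 ≤ 0.75.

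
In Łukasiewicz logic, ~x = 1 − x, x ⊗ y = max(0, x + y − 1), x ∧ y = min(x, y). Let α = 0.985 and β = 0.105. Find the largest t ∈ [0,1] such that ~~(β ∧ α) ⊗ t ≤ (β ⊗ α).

0.985

β ∧ α = min(0.105, 0.985) = 0.105
~(β ∧ α) = 1 − 0.105 = 0.895
~~(β ∧ α) = 1 − 0.895 = 0.105
So the left factor is ~~(β ∧ α) = 0.105.
β ⊗ α = max(0, 0.105 + 0.985 − 1) = max(0, 0.090) = 0.090
So the right-hand bound is β ⊗ α = 0.090.
The residuum of the Łukasiewicz t-norm gives the supremum: min(1, 1 − 0.105 + 0.090).
1 − 0.105 + 0.090 = 0.985, so t = min(1, 0.985) = 0.985.
Check: 0.105 ⊗ 0.985 = max(0, 0.090) = 0.090 ≤ 0.090.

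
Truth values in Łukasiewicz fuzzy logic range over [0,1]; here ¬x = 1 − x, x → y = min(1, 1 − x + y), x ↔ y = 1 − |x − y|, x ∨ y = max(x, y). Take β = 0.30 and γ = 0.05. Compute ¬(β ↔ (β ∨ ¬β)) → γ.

0.65

¬β = 1 − 0.30 = 0.70
β ∨ ¬β = max(0.30, 0.70) = 0.70
β ↔ (β ∨ ¬β) = 1 − |0.30 − 0.70| = 1 − 0.40 = 0.60
¬(β ↔ (β ∨ ¬β)) = 1 − 0.60 = 0.40
¬(β ↔ (β ∨ ¬β)) → γ = min(1, 1 − 0.40 + 0.05) = min(1, 0.65) = 0.65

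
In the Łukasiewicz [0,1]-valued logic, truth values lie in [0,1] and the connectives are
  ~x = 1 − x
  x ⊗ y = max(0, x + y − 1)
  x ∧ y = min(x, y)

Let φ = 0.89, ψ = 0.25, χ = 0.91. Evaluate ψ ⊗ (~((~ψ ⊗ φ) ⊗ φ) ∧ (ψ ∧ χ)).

~ψ = 1 − 0.25 = 0.75
~ψ ⊗ φ = max(0, 0.75 + 0.89 − 1) = max(0, 0.64) = 0.64
(~ψ ⊗ φ) ⊗ φ = max(0, 0.64 + 0.89 − 1) = max(0, 0.53) = 0.53
~((~ψ ⊗ φ) ⊗ φ) = 1 − 0.53 = 0.47
ψ ∧ χ = min(0.25, 0.91) = 0.25
~((~ψ ⊗ φ) ⊗ φ) ∧ (ψ ∧ χ) = min(0.47, 0.25) = 0.25
ψ ⊗ (~((~ψ ⊗ φ) ⊗ φ) ∧ (ψ ∧ χ)) = max(0, 0.25 + 0.25 − 1) = max(0, -0.50) = 0.00

0.00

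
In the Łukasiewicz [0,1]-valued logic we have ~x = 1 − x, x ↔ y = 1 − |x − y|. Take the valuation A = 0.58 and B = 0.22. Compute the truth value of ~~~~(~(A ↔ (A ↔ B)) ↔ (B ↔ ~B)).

0.62

A ↔ B = 1 − |0.58 − 0.22| = 1 − 0.36 = 0.64
A ↔ (A ↔ B) = 1 − |0.58 − 0.64| = 1 − 0.06 = 0.94
~(A ↔ (A ↔ B)) = 1 − 0.94 = 0.06
~B = 1 − 0.22 = 0.78
B ↔ ~B = 1 − |0.22 − 0.78| = 1 − 0.56 = 0.44
~(A ↔ (A ↔ B)) ↔ (B ↔ ~B) = 1 − |0.06 − 0.44| = 1 − 0.38 = 0.62
~(~(A ↔ (A ↔ B)) ↔ (B ↔ ~B)) = 1 − 0.62 = 0.38
~~(~(A ↔ (A ↔ B)) ↔ (B ↔ ~B)) = 1 − 0.38 = 0.62
~~~(~(A ↔ (A ↔ B)) ↔ (B ↔ ~B)) = 1 − 0.62 = 0.38
~~~~(~(A ↔ (A ↔ B)) ↔ (B ↔ ~B)) = 1 − 0.38 = 0.62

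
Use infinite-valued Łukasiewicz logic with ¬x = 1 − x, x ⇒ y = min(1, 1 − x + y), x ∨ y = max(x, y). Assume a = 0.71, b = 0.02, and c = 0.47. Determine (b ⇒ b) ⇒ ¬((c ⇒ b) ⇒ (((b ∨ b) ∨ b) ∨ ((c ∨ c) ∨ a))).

0.00

b ⇒ b = min(1, 1 − 0.02 + 0.02) = min(1, 1.00) = 1.00
c ⇒ b = min(1, 1 − 0.47 + 0.02) = min(1, 0.55) = 0.55
b ∨ b = max(0.02, 0.02) = 0.02
(b ∨ b) ∨ b = max(0.02, 0.02) = 0.02
c ∨ c = max(0.47, 0.47) = 0.47
(c ∨ c) ∨ a = max(0.47, 0.71) = 0.71
((b ∨ b) ∨ b) ∨ ((c ∨ c) ∨ a) = max(0.02, 0.71) = 0.71
(c ⇒ b) ⇒ (((b ∨ b) ∨ b) ∨ ((c ∨ c) ∨ a)) = min(1, 1 − 0.55 + 0.71) = min(1, 1.16) = 1.00
¬((c ⇒ b) ⇒ (((b ∨ b) ∨ b) ∨ ((c ∨ c) ∨ a))) = 1 − 1.00 = 0.00
(b ⇒ b) ⇒ ¬((c ⇒ b) ⇒ (((b ∨ b) ∨ b) ∨ ((c ∨ c) ∨ a))) = min(1, 1 − 1.00 + 0.00) = min(1, 0.00) = 0.00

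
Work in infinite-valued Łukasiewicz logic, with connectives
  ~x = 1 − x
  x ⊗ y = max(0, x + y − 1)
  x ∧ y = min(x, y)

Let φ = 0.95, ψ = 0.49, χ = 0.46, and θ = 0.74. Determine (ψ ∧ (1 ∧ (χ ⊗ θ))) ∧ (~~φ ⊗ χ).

0.20

χ ⊗ θ = max(0, 0.46 + 0.74 − 1) = max(0, 0.20) = 0.20
1 ∧ (χ ⊗ θ) = min(1.00, 0.20) = 0.20
ψ ∧ (1 ∧ (χ ⊗ θ)) = min(0.49, 0.20) = 0.20
~φ = 1 − 0.95 = 0.05
~~φ = 1 − 0.05 = 0.95
~~φ ⊗ χ = max(0, 0.95 + 0.46 − 1) = max(0, 0.41) = 0.41
(ψ ∧ (1 ∧ (χ ⊗ θ))) ∧ (~~φ ⊗ χ) = min(0.20, 0.41) = 0.20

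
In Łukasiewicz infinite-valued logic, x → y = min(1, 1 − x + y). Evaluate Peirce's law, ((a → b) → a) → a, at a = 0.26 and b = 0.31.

a → b = min(1, 1 − 0.26 + 0.31) = min(1, 1.05) = 1.00
(a → b) → a = min(1, 1 − 1.00 + 0.26) = min(1, 0.26) = 0.26
((a → b) → a) → a = min(1, 1 − 0.26 + 0.26) = min(1, 1.00) = 1.00

1.00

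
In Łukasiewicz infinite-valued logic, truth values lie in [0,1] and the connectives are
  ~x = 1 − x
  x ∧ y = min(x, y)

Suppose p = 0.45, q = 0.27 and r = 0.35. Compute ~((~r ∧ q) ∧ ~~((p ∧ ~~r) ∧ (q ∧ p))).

0.73

~r = 1 − 0.35 = 0.65
~r ∧ q = min(0.65, 0.27) = 0.27
~~r = 1 − 0.65 = 0.35
p ∧ ~~r = min(0.45, 0.35) = 0.35
q ∧ p = min(0.27, 0.45) = 0.27
(p ∧ ~~r) ∧ (q ∧ p) = min(0.35, 0.27) = 0.27
~((p ∧ ~~r) ∧ (q ∧ p)) = 1 − 0.27 = 0.73
~~((p ∧ ~~r) ∧ (q ∧ p)) = 1 − 0.73 = 0.27
(~r ∧ q) ∧ ~~((p ∧ ~~r) ∧ (q ∧ p)) = min(0.27, 0.27) = 0.27
~((~r ∧ q) ∧ ~~((p ∧ ~~r) ∧ (q ∧ p))) = 1 − 0.27 = 0.73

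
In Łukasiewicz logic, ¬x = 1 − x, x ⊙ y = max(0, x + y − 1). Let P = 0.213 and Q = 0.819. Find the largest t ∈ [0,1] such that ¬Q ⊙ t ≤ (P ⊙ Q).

0.851

¬Q = 1 − 0.819 = 0.181
So the left factor is ¬Q = 0.181.
P ⊙ Q = max(0, 0.213 + 0.819 − 1) = max(0, 0.032) = 0.032
So the right-hand bound is P ⊙ Q = 0.032.
The residuum of the Łukasiewicz t-norm gives the supremum: min(1, 1 − 0.181 + 0.032).
1 − 0.181 + 0.032 = 0.851, so t = min(1, 0.851) = 0.851.
Check: 0.181 ⊙ 0.851 = max(0, 0.032) = 0.032 ≤ 0.032.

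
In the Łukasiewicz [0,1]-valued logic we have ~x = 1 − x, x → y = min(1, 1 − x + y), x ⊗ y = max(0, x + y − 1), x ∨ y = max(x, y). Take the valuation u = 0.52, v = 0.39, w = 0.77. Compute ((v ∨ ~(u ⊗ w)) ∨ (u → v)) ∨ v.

0.87

u ⊗ w = max(0, 0.52 + 0.77 − 1) = max(0, 0.29) = 0.29
~(u ⊗ w) = 1 − 0.29 = 0.71
v ∨ ~(u ⊗ w) = max(0.39, 0.71) = 0.71
u → v = min(1, 1 − 0.52 + 0.39) = min(1, 0.87) = 0.87
(v ∨ ~(u ⊗ w)) ∨ (u → v) = max(0.71, 0.87) = 0.87
((v ∨ ~(u ⊗ w)) ∨ (u → v)) ∨ v = max(0.87, 0.39) = 0.87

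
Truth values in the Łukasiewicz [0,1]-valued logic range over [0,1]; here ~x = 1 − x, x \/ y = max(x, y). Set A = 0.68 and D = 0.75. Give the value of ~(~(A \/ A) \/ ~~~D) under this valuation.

0.68

A \/ A = max(0.68, 0.68) = 0.68
~(A \/ A) = 1 − 0.68 = 0.32
~D = 1 − 0.75 = 0.25
~~D = 1 − 0.25 = 0.75
~~~D = 1 − 0.75 = 0.25
~(A \/ A) \/ ~~~D = max(0.32, 0.25) = 0.32
~(~(A \/ A) \/ ~~~D) = 1 − 0.32 = 0.68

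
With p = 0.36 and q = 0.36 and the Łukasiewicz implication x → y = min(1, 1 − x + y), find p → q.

p → q = min(1, 1 − 0.36 + 0.36) = min(1, 1.00) = 1.00
For comparison, the Gödel implication (1 if x ≤ y else y) would give 1.00.

1.00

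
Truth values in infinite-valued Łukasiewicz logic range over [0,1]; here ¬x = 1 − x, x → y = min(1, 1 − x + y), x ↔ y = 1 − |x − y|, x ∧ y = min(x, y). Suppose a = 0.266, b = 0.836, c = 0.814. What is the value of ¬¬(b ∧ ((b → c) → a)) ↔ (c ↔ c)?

b → c = min(1, 1 − 0.836 + 0.814) = min(1, 0.978) = 0.978
(b → c) → a = min(1, 1 − 0.978 + 0.266) = min(1, 0.288) = 0.288
b ∧ ((b → c) → a) = min(0.836, 0.288) = 0.288
¬(b ∧ ((b → c) → a)) = 1 − 0.288 = 0.712
¬¬(b ∧ ((b → c) → a)) = 1 − 0.712 = 0.288
c ↔ c = 1 − |0.814 − 0.814| = 1 − 0.000 = 1.000
¬¬(b ∧ ((b → c) → a)) ↔ (c ↔ c) = 1 − |0.288 − 1.000| = 1 − 0.712 = 0.288

0.288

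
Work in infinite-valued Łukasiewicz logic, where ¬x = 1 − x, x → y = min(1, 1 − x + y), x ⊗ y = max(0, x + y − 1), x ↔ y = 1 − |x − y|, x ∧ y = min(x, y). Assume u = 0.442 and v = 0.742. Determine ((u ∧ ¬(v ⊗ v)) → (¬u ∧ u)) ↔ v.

0.742

v ⊗ v = max(0, 0.742 + 0.742 − 1) = max(0, 0.484) = 0.484
¬(v ⊗ v) = 1 − 0.484 = 0.516
u ∧ ¬(v ⊗ v) = min(0.442, 0.516) = 0.442
¬u = 1 − 0.442 = 0.558
¬u ∧ u = min(0.558, 0.442) = 0.442
(u ∧ ¬(v ⊗ v)) → (¬u ∧ u) = min(1, 1 − 0.442 + 0.442) = min(1, 1.000) = 1.000
((u ∧ ¬(v ⊗ v)) → (¬u ∧ u)) ↔ v = 1 − |1.000 − 0.742| = 1 − 0.258 = 0.742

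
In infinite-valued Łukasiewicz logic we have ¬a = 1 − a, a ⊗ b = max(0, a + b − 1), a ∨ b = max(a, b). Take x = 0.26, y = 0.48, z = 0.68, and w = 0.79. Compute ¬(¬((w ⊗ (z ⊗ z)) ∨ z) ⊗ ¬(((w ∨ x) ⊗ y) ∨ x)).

z ⊗ z = max(0, 0.68 + 0.68 − 1) = max(0, 0.36) = 0.36
w ⊗ (z ⊗ z) = max(0, 0.79 + 0.36 − 1) = max(0, 0.15) = 0.15
(w ⊗ (z ⊗ z)) ∨ z = max(0.15, 0.68) = 0.68
¬((w ⊗ (z ⊗ z)) ∨ z) = 1 − 0.68 = 0.32
w ∨ x = max(0.79, 0.26) = 0.79
(w ∨ x) ⊗ y = max(0, 0.79 + 0.48 − 1) = max(0, 0.27) = 0.27
((w ∨ x) ⊗ y) ∨ x = max(0.27, 0.26) = 0.27
¬(((w ∨ x) ⊗ y) ∨ x) = 1 − 0.27 = 0.73
¬((w ⊗ (z ⊗ z)) ∨ z) ⊗ ¬(((w ∨ x) ⊗ y) ∨ x) = max(0, 0.32 + 0.73 − 1) = max(0, 0.05) = 0.05
¬(¬((w ⊗ (z ⊗ z)) ∨ z) ⊗ ¬(((w ∨ x) ⊗ y) ∨ x)) = 1 − 0.05 = 0.95

0.95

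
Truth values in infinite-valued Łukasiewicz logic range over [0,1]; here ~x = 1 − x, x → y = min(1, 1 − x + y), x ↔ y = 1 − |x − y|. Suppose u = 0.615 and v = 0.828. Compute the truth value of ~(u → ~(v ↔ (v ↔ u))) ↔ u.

v ↔ u = 1 − |0.828 − 0.615| = 1 − 0.213 = 0.787
v ↔ (v ↔ u) = 1 − |0.828 − 0.787| = 1 − 0.041 = 0.959
~(v ↔ (v ↔ u)) = 1 − 0.959 = 0.041
u → ~(v ↔ (v ↔ u)) = min(1, 1 − 0.615 + 0.041) = min(1, 0.426) = 0.426
~(u → ~(v ↔ (v ↔ u))) = 1 − 0.426 = 0.574
~(u → ~(v ↔ (v ↔ u))) ↔ u = 1 − |0.574 − 0.615| = 1 − 0.041 = 0.959

0.959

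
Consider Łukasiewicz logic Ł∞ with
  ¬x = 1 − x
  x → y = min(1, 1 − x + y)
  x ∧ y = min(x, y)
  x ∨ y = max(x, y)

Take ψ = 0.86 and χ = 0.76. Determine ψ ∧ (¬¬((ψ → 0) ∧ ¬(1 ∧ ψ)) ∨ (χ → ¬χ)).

ψ → 0 = min(1, 1 − 0.86 + 0.00) = min(1, 0.14) = 0.14
1 ∧ ψ = min(1.00, 0.86) = 0.86
¬(1 ∧ ψ) = 1 − 0.86 = 0.14
(ψ → 0) ∧ ¬(1 ∧ ψ) = min(0.14, 0.14) = 0.14
¬((ψ → 0) ∧ ¬(1 ∧ ψ)) = 1 − 0.14 = 0.86
¬¬((ψ → 0) ∧ ¬(1 ∧ ψ)) = 1 − 0.86 = 0.14
¬χ = 1 − 0.76 = 0.24
χ → ¬χ = min(1, 1 − 0.76 + 0.24) = min(1, 0.48) = 0.48
¬¬((ψ → 0) ∧ ¬(1 ∧ ψ)) ∨ (χ → ¬χ) = max(0.14, 0.48) = 0.48
ψ ∧ (¬¬((ψ → 0) ∧ ¬(1 ∧ ψ)) ∨ (χ → ¬χ)) = min(0.86, 0.48) = 0.48

0.48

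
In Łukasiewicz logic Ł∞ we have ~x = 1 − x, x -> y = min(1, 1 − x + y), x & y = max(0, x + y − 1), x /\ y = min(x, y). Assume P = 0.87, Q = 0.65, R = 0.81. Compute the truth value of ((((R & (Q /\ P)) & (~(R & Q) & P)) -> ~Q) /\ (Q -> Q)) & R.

Q /\ P = min(0.65, 0.87) = 0.65
R & (Q /\ P) = max(0, 0.81 + 0.65 − 1) = max(0, 0.46) = 0.46
R & Q = max(0, 0.81 + 0.65 − 1) = max(0, 0.46) = 0.46
~(R & Q) = 1 − 0.46 = 0.54
~(R & Q) & P = max(0, 0.54 + 0.87 − 1) = max(0, 0.41) = 0.41
(R & (Q /\ P)) & (~(R & Q) & P) = max(0, 0.46 + 0.41 − 1) = max(0, -0.13) = 0.00
~Q = 1 − 0.65 = 0.35
((R & (Q /\ P)) & (~(R & Q) & P)) -> ~Q = min(1, 1 − 0.00 + 0.35) = min(1, 1.35) = 1.00
Q -> Q = min(1, 1 − 0.65 + 0.65) = min(1, 1.00) = 1.00
(((R & (Q /\ P)) & (~(R & Q) & P)) -> ~Q) /\ (Q -> Q) = min(1.00, 1.00) = 1.00
((((R & (Q /\ P)) & (~(R & Q) & P)) -> ~Q) /\ (Q -> Q)) & R = max(0, 1.00 + 0.81 − 1) = max(0, 0.81) = 0.81

0.81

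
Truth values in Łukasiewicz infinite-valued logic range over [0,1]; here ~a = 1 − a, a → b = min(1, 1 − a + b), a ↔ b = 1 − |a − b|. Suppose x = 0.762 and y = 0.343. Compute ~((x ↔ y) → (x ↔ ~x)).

x ↔ y = 1 − |0.762 − 0.343| = 1 − 0.419 = 0.581
~x = 1 − 0.762 = 0.238
x ↔ ~x = 1 − |0.762 − 0.238| = 1 − 0.524 = 0.476
(x ↔ y) → (x ↔ ~x) = min(1, 1 − 0.581 + 0.476) = min(1, 0.895) = 0.895
~((x ↔ y) → (x ↔ ~x)) = 1 − 0.895 = 0.105

0.105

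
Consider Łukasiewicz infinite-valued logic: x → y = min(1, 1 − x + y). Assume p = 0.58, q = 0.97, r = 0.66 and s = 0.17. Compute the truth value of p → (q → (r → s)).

r → s = min(1, 1 − 0.66 + 0.17) = min(1, 0.51) = 0.51
q → (r → s) = min(1, 1 − 0.97 + 0.51) = min(1, 0.54) = 0.54
p → (q → (r → s)) = min(1, 1 − 0.58 + 0.54) = min(1, 0.96) = 0.96

0.96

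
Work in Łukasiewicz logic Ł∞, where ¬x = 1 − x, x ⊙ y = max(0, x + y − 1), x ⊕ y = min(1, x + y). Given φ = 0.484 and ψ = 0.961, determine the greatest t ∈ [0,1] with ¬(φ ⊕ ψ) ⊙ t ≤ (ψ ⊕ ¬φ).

1.000

φ ⊕ ψ = min(1, 0.484 + 0.961) = min(1, 1.445) = 1.000
¬(φ ⊕ ψ) = 1 − 1.000 = 0.000
So the left factor is ¬(φ ⊕ ψ) = 0.000.
¬φ = 1 − 0.484 = 0.516
ψ ⊕ ¬φ = min(1, 0.961 + 0.516) = min(1, 1.477) = 1.000
So the right-hand bound is ψ ⊕ ¬φ = 1.000.
The residuum of the Łukasiewicz t-norm gives the supremum: min(1, 1 − 0.000 + 1.000).
1 − 0.000 + 1.000 = 2.000, so t = min(1, 2.000) = 1.000.
Check: 0.000 ⊙ 1.000 = max(0, 0.000) = 0.000 ≤ 1.000.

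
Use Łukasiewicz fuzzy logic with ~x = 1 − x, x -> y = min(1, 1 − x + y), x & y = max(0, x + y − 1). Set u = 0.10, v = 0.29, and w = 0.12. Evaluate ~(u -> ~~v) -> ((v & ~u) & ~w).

1.00

~v = 1 − 0.29 = 0.71
~~v = 1 − 0.71 = 0.29
u -> ~~v = min(1, 1 − 0.10 + 0.29) = min(1, 1.19) = 1.00
~(u -> ~~v) = 1 − 1.00 = 0.00
~u = 1 − 0.10 = 0.90
v & ~u = max(0, 0.29 + 0.90 − 1) = max(0, 0.19) = 0.19
~w = 1 − 0.12 = 0.88
(v & ~u) & ~w = max(0, 0.19 + 0.88 − 1) = max(0, 0.07) = 0.07
~(u -> ~~v) -> ((v & ~u) & ~w) = min(1, 1 − 0.00 + 0.07) = min(1, 1.07) = 1.00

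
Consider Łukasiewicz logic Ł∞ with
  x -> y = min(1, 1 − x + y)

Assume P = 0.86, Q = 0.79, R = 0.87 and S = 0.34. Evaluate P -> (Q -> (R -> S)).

R -> S = min(1, 1 − 0.87 + 0.34) = min(1, 0.47) = 0.47
Q -> (R -> S) = min(1, 1 − 0.79 + 0.47) = min(1, 0.68) = 0.68
P -> (Q -> (R -> S)) = min(1, 1 − 0.86 + 0.68) = min(1, 0.82) = 0.82

0.82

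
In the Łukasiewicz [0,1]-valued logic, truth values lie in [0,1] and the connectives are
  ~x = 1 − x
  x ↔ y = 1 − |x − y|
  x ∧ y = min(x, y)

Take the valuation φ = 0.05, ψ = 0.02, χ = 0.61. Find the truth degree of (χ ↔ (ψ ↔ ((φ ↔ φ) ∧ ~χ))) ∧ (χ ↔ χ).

0.98

φ ↔ φ = 1 − |0.05 − 0.05| = 1 − 0.00 = 1.00
~χ = 1 − 0.61 = 0.39
(φ ↔ φ) ∧ ~χ = min(1.00, 0.39) = 0.39
ψ ↔ ((φ ↔ φ) ∧ ~χ) = 1 − |0.02 − 0.39| = 1 − 0.37 = 0.63
χ ↔ (ψ ↔ ((φ ↔ φ) ∧ ~χ)) = 1 − |0.61 − 0.63| = 1 − 0.02 = 0.98
χ ↔ χ = 1 − |0.61 − 0.61| = 1 − 0.00 = 1.00
(χ ↔ (ψ ↔ ((φ ↔ φ) ∧ ~χ))) ∧ (χ ↔ χ) = min(0.98, 1.00) = 0.98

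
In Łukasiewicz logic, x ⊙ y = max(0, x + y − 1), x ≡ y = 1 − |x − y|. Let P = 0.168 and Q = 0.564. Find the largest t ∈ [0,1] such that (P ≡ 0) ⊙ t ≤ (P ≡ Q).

0.772

P ≡ 0 = 1 − |0.168 − 0.000| = 1 − 0.168 = 0.832
So the left factor is P ≡ 0 = 0.832.
P ≡ Q = 1 − |0.168 − 0.564| = 1 − 0.396 = 0.604
So the right-hand bound is P ≡ Q = 0.604.
The residuum of the Łukasiewicz t-norm gives the supremum: min(1, 1 − 0.832 + 0.604).
1 − 0.832 + 0.604 = 0.772, so t = min(1, 0.772) = 0.772.
Check: 0.832 ⊙ 0.772 = max(0, 0.604) = 0.604 ≤ 0.604.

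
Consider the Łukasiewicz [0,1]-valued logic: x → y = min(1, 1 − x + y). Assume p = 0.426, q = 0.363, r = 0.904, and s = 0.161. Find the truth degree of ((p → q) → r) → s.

0.194

p → q = min(1, 1 − 0.426 + 0.363) = min(1, 0.937) = 0.937
(p → q) → r = min(1, 1 − 0.937 + 0.904) = min(1, 0.967) = 0.967
((p → q) → r) → s = min(1, 1 − 0.967 + 0.161) = min(1, 0.194) = 0.194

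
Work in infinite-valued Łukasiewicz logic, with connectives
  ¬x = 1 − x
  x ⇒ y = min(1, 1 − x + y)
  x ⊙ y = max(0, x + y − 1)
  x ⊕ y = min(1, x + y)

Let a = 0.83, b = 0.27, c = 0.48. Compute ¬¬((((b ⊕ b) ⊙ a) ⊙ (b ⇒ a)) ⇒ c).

1.00

b ⊕ b = min(1, 0.27 + 0.27) = min(1, 0.54) = 0.54
(b ⊕ b) ⊙ a = max(0, 0.54 + 0.83 − 1) = max(0, 0.37) = 0.37
b ⇒ a = min(1, 1 − 0.27 + 0.83) = min(1, 1.56) = 1.00
((b ⊕ b) ⊙ a) ⊙ (b ⇒ a) = max(0, 0.37 + 1.00 − 1) = max(0, 0.37) = 0.37
(((b ⊕ b) ⊙ a) ⊙ (b ⇒ a)) ⇒ c = min(1, 1 − 0.37 + 0.48) = min(1, 1.11) = 1.00
¬((((b ⊕ b) ⊙ a) ⊙ (b ⇒ a)) ⇒ c) = 1 − 1.00 = 0.00
¬¬((((b ⊕ b) ⊙ a) ⊙ (b ⇒ a)) ⇒ c) = 1 − 0.00 = 1.00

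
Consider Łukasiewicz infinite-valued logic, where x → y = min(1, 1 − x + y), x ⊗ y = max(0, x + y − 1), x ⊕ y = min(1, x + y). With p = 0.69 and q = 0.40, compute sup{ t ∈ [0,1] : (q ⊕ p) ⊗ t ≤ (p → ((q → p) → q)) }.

q ⊕ p = min(1, 0.40 + 0.69) = min(1, 1.09) = 1.00
So the left factor is q ⊕ p = 1.00.
q → p = min(1, 1 − 0.40 + 0.69) = min(1, 1.29) = 1.00
(q → p) → q = min(1, 1 − 1.00 + 0.40) = min(1, 0.40) = 0.40
p → ((q → p) → q) = min(1, 1 − 0.69 + 0.40) = min(1, 0.71) = 0.71
So the right-hand bound is p → ((q → p) → q) = 0.71.
The residuum of the Łukasiewicz t-norm gives the supremum: min(1, 1 − 1.00 + 0.71).
1 − 1.00 + 0.71 = 0.71, so t = min(1, 0.71) = 0.71.
Check: 1.00 ⊗ 0.71 = max(0, 0.71) = 0.71 ≤ 0.71.

0.71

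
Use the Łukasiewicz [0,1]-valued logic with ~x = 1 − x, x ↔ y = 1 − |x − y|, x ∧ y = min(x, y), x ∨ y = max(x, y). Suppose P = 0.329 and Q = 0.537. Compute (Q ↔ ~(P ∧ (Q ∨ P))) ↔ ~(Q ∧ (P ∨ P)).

0.805

Q ∨ P = max(0.537, 0.329) = 0.537
P ∧ (Q ∨ P) = min(0.329, 0.537) = 0.329
~(P ∧ (Q ∨ P)) = 1 − 0.329 = 0.671
Q ↔ ~(P ∧ (Q ∨ P)) = 1 − |0.537 − 0.671| = 1 − 0.134 = 0.866
P ∨ P = max(0.329, 0.329) = 0.329
Q ∧ (P ∨ P) = min(0.537, 0.329) = 0.329
~(Q ∧ (P ∨ P)) = 1 − 0.329 = 0.671
(Q ↔ ~(P ∧ (Q ∨ P))) ↔ ~(Q ∧ (P ∨ P)) = 1 − |0.866 − 0.671| = 1 − 0.195 = 0.805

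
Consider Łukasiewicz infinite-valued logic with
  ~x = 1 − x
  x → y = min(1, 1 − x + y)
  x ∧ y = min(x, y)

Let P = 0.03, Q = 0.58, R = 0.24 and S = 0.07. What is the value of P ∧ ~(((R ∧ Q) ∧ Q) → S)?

0.03

R ∧ Q = min(0.24, 0.58) = 0.24
(R ∧ Q) ∧ Q = min(0.24, 0.58) = 0.24
((R ∧ Q) ∧ Q) → S = min(1, 1 − 0.24 + 0.07) = min(1, 0.83) = 0.83
~(((R ∧ Q) ∧ Q) → S) = 1 − 0.83 = 0.17
P ∧ ~(((R ∧ Q) ∧ Q) → S) = min(0.03, 0.17) = 0.03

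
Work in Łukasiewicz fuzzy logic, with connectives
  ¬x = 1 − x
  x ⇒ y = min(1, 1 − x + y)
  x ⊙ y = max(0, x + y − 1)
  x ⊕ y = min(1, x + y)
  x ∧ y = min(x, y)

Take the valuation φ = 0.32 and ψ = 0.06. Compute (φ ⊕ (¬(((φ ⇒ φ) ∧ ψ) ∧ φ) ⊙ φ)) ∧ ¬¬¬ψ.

0.58

φ ⇒ φ = min(1, 1 − 0.32 + 0.32) = min(1, 1.00) = 1.00
(φ ⇒ φ) ∧ ψ = min(1.00, 0.06) = 0.06
((φ ⇒ φ) ∧ ψ) ∧ φ = min(0.06, 0.32) = 0.06
¬(((φ ⇒ φ) ∧ ψ) ∧ φ) = 1 − 0.06 = 0.94
¬(((φ ⇒ φ) ∧ ψ) ∧ φ) ⊙ φ = max(0, 0.94 + 0.32 − 1) = max(0, 0.26) = 0.26
φ ⊕ (¬(((φ ⇒ φ) ∧ ψ) ∧ φ) ⊙ φ) = min(1, 0.32 + 0.26) = min(1, 0.58) = 0.58
¬ψ = 1 − 0.06 = 0.94
¬¬ψ = 1 − 0.94 = 0.06
¬¬¬ψ = 1 − 0.06 = 0.94
(φ ⊕ (¬(((φ ⇒ φ) ∧ ψ) ∧ φ) ⊙ φ)) ∧ ¬¬¬ψ = min(0.58, 0.94) = 0.58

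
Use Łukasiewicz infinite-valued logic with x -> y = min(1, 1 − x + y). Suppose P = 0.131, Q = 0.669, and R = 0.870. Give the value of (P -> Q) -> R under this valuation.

0.870

P -> Q = min(1, 1 − 0.131 + 0.669) = min(1, 1.538) = 1.000
(P -> Q) -> R = min(1, 1 − 1.000 + 0.870) = min(1, 0.870) = 0.870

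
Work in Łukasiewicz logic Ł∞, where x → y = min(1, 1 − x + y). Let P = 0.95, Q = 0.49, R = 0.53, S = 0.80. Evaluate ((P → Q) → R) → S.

P → Q = min(1, 1 − 0.95 + 0.49) = min(1, 0.54) = 0.54
(P → Q) → R = min(1, 1 − 0.54 + 0.53) = min(1, 0.99) = 0.99
((P → Q) → R) → S = min(1, 1 − 0.99 + 0.80) = min(1, 0.81) = 0.81

0.81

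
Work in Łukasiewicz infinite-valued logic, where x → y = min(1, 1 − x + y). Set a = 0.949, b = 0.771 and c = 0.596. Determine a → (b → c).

0.876

b → c = min(1, 1 − 0.771 + 0.596) = min(1, 0.825) = 0.825
a → (b → c) = min(1, 1 − 0.949 + 0.825) = min(1, 0.876) = 0.876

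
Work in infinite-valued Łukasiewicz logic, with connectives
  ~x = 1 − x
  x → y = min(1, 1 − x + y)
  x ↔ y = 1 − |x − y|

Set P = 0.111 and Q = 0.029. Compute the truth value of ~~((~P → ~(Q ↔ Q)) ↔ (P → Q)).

~P = 1 − 0.111 = 0.889
Q ↔ Q = 1 − |0.029 − 0.029| = 1 − 0.000 = 1.000
~(Q ↔ Q) = 1 − 1.000 = 0.000
~P → ~(Q ↔ Q) = min(1, 1 − 0.889 + 0.000) = min(1, 0.111) = 0.111
P → Q = min(1, 1 − 0.111 + 0.029) = min(1, 0.918) = 0.918
(~P → ~(Q ↔ Q)) ↔ (P → Q) = 1 − |0.111 − 0.918| = 1 − 0.807 = 0.193
~((~P → ~(Q ↔ Q)) ↔ (P → Q)) = 1 − 0.193 = 0.807
~~((~P → ~(Q ↔ Q)) ↔ (P → Q)) = 1 − 0.807 = 0.193

0.193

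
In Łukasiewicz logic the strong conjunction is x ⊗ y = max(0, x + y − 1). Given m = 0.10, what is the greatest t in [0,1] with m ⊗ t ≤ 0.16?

The residuum of the Łukasiewicz t-norm gives the supremum: min(1, 1 − 0.10 + 0.16).
1 − 0.10 + 0.16 = 1.06, so t = min(1, 1.06) = 1.00.
Check: 0.10 ⊗ 1.00 = max(0, 0.10) = 0.10 ≤ 0.16.

1.00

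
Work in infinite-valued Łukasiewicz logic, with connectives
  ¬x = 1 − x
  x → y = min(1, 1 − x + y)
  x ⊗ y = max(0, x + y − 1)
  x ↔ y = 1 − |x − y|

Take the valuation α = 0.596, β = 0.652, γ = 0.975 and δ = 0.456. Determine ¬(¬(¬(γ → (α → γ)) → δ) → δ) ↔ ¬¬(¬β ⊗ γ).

0.677

α → γ = min(1, 1 − 0.596 + 0.975) = min(1, 1.379) = 1.000
γ → (α → γ) = min(1, 1 − 0.975 + 1.000) = min(1, 1.025) = 1.000
¬(γ → (α → γ)) = 1 − 1.000 = 0.000
¬(γ → (α → γ)) → δ = min(1, 1 − 0.000 + 0.456) = min(1, 1.456) = 1.000
¬(¬(γ → (α → γ)) → δ) = 1 − 1.000 = 0.000
¬(¬(γ → (α → γ)) → δ) → δ = min(1, 1 − 0.000 + 0.456) = min(1, 1.456) = 1.000
¬(¬(¬(γ → (α → γ)) → δ) → δ) = 1 − 1.000 = 0.000
¬β = 1 − 0.652 = 0.348
¬β ⊗ γ = max(0, 0.348 + 0.975 − 1) = max(0, 0.323) = 0.323
¬(¬β ⊗ γ) = 1 − 0.323 = 0.677
¬¬(¬β ⊗ γ) = 1 − 0.677 = 0.323
¬(¬(¬(γ → (α → γ)) → δ) → δ) ↔ ¬¬(¬β ⊗ γ) = 1 − |0.000 − 0.323| = 1 − 0.323 = 0.677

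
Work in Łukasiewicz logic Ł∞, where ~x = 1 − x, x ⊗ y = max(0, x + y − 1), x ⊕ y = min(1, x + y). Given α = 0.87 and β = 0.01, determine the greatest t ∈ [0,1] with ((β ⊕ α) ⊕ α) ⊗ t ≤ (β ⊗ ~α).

β ⊕ α = min(1, 0.01 + 0.87) = min(1, 0.88) = 0.88
(β ⊕ α) ⊕ α = min(1, 0.88 + 0.87) = min(1, 1.75) = 1.00
So the left factor is (β ⊕ α) ⊕ α = 1.00.
~α = 1 − 0.87 = 0.13
β ⊗ ~α = max(0, 0.01 + 0.13 − 1) = max(0, -0.86) = 0.00
So the right-hand bound is β ⊗ ~α = 0.00.
The residuum of the Łukasiewicz t-norm gives the supremum: min(1, 1 − 1.00 + 0.00).
1 − 1.00 + 0.00 = 0.00, so t = min(1, 0.00) = 0.00.
Check: 1.00 ⊗ 0.00 = max(0, 0.00) = 0.00 ≤ 0.00.

0.00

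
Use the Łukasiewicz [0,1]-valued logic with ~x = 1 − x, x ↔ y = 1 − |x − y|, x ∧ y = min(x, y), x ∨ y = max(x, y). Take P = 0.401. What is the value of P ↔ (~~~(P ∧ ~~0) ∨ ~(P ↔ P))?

0.401

~0 = 1 − 0.000 = 1.000
~~0 = 1 − 1.000 = 0.000
P ∧ ~~0 = min(0.401, 0.000) = 0.000
~(P ∧ ~~0) = 1 − 0.000 = 1.000
~~(P ∧ ~~0) = 1 − 1.000 = 0.000
~~~(P ∧ ~~0) = 1 − 0.000 = 1.000
P ↔ P = 1 − |0.401 − 0.401| = 1 − 0.000 = 1.000
~(P ↔ P) = 1 − 1.000 = 0.000
~~~(P ∧ ~~0) ∨ ~(P ↔ P) = max(1.000, 0.000) = 1.000
P ↔ (~~~(P ∧ ~~0) ∨ ~(P ↔ P)) = 1 − |0.401 − 1.000| = 1 − 0.599 = 0.401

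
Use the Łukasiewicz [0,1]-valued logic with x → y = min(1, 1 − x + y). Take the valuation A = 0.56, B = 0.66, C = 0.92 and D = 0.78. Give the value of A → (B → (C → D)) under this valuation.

1.00

C → D = min(1, 1 − 0.92 + 0.78) = min(1, 0.86) = 0.86
B → (C → D) = min(1, 1 − 0.66 + 0.86) = min(1, 1.20) = 1.00
A → (B → (C → D)) = min(1, 1 − 0.56 + 1.00) = min(1, 1.44) = 1.00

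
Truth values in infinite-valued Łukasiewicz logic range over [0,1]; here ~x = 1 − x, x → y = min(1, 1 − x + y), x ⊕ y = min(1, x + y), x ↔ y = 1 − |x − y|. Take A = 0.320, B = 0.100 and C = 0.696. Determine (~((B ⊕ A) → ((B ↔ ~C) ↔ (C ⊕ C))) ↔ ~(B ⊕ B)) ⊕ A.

B ⊕ A = min(1, 0.100 + 0.320) = min(1, 0.420) = 0.420
~C = 1 − 0.696 = 0.304
B ↔ ~C = 1 − |0.100 − 0.304| = 1 − 0.204 = 0.796
C ⊕ C = min(1, 0.696 + 0.696) = min(1, 1.392) = 1.000
(B ↔ ~C) ↔ (C ⊕ C) = 1 − |0.796 − 1.000| = 1 − 0.204 = 0.796
(B ⊕ A) → ((B ↔ ~C) ↔ (C ⊕ C)) = min(1, 1 − 0.420 + 0.796) = min(1, 1.376) = 1.000
~((B ⊕ A) → ((B ↔ ~C) ↔ (C ⊕ C))) = 1 − 1.000 = 0.000
B ⊕ B = min(1, 0.100 + 0.100) = min(1, 0.200) = 0.200
~(B ⊕ B) = 1 − 0.200 = 0.800
~((B ⊕ A) → ((B ↔ ~C) ↔ (C ⊕ C))) ↔ ~(B ⊕ B) = 1 − |0.000 − 0.800| = 1 − 0.800 = 0.200
(~((B ⊕ A) → ((B ↔ ~C) ↔ (C ⊕ C))) ↔ ~(B ⊕ B)) ⊕ A = min(1, 0.200 + 0.320) = min(1, 0.520) = 0.520

0.520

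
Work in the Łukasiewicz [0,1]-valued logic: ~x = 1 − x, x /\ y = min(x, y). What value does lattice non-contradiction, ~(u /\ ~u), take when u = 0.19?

~u = 1 − 0.19 = 0.81
u /\ ~u = min(0.19, 0.81) = 0.19
~(u /\ ~u) = 1 − 0.19 = 0.81
(The value 0.81 < 1 shows this instance is not satisfied; not a Ł∞-tautology — its value is 1 − min(a, 1−a).)

0.81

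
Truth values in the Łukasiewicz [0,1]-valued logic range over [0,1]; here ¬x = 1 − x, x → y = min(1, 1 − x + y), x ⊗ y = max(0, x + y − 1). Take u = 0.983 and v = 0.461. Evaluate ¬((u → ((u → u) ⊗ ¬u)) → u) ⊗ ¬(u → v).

0.000

u → u = min(1, 1 − 0.983 + 0.983) = min(1, 1.000) = 1.000
¬u = 1 − 0.983 = 0.017
(u → u) ⊗ ¬u = max(0, 1.000 + 0.017 − 1) = max(0, 0.017) = 0.017
u → ((u → u) ⊗ ¬u) = min(1, 1 − 0.983 + 0.017) = min(1, 0.034) = 0.034
(u → ((u → u) ⊗ ¬u)) → u = min(1, 1 − 0.034 + 0.983) = min(1, 1.949) = 1.000
¬((u → ((u → u) ⊗ ¬u)) → u) = 1 − 1.000 = 0.000
u → v = min(1, 1 − 0.983 + 0.461) = min(1, 0.478) = 0.478
¬(u → v) = 1 − 0.478 = 0.522
¬((u → ((u → u) ⊗ ¬u)) → u) ⊗ ¬(u → v) = max(0, 0.000 + 0.522 − 1) = max(0, -0.478) = 0.000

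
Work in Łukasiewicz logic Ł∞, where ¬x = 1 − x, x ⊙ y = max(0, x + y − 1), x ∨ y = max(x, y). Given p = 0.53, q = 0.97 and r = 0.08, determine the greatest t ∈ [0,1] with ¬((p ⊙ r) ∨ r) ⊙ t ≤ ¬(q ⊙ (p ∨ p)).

0.58

p ⊙ r = max(0, 0.53 + 0.08 − 1) = max(0, -0.39) = 0.00
(p ⊙ r) ∨ r = max(0.00, 0.08) = 0.08
¬((p ⊙ r) ∨ r) = 1 − 0.08 = 0.92
So the left factor is ¬((p ⊙ r) ∨ r) = 0.92.
p ∨ p = max(0.53, 0.53) = 0.53
q ⊙ (p ∨ p) = max(0, 0.97 + 0.53 − 1) = max(0, 0.50) = 0.50
¬(q ⊙ (p ∨ p)) = 1 − 0.50 = 0.50
So the right-hand bound is ¬(q ⊙ (p ∨ p)) = 0.50.
The residuum of the Łukasiewicz t-norm gives the supremum: min(1, 1 − 0.92 + 0.50).
1 − 0.92 + 0.50 = 0.58, so t = min(1, 0.58) = 0.58.
Check: 0.92 ⊙ 0.58 = max(0, 0.50) = 0.50 ≤ 0.50.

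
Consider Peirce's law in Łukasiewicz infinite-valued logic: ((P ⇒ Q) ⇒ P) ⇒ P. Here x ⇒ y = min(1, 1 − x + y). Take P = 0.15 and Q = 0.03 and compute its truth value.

0.88

P ⇒ Q = min(1, 1 − 0.15 + 0.03) = min(1, 0.88) = 0.88
(P ⇒ Q) ⇒ P = min(1, 1 − 0.88 + 0.15) = min(1, 0.27) = 0.27
((P ⇒ Q) ⇒ P) ⇒ P = min(1, 1 − 0.27 + 0.15) = min(1, 0.88) = 0.88
(The value 0.88 < 1 shows this instance is not satisfied; not a Ł∞-tautology in general.)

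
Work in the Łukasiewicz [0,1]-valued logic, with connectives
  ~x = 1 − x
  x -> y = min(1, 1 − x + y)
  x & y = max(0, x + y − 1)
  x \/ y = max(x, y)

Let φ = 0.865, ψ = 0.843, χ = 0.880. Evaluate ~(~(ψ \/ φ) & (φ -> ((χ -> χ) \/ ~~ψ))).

0.865

ψ \/ φ = max(0.843, 0.865) = 0.865
~(ψ \/ φ) = 1 − 0.865 = 0.135
χ -> χ = min(1, 1 − 0.880 + 0.880) = min(1, 1.000) = 1.000
~ψ = 1 − 0.843 = 0.157
~~ψ = 1 − 0.157 = 0.843
(χ -> χ) \/ ~~ψ = max(1.000, 0.843) = 1.000
φ -> ((χ -> χ) \/ ~~ψ) = min(1, 1 − 0.865 + 1.000) = min(1, 1.135) = 1.000
~(ψ \/ φ) & (φ -> ((χ -> χ) \/ ~~ψ)) = max(0, 0.135 + 1.000 − 1) = max(0, 0.135) = 0.135
~(~(ψ \/ φ) & (φ -> ((χ -> χ) \/ ~~ψ))) = 1 − 0.135 = 0.865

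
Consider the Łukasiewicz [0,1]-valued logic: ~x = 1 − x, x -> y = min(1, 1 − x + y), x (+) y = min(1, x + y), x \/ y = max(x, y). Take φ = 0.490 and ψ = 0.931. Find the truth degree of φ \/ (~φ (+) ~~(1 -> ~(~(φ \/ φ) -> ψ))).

~φ = 1 − 0.490 = 0.510
φ \/ φ = max(0.490, 0.490) = 0.490
~(φ \/ φ) = 1 − 0.490 = 0.510
~(φ \/ φ) -> ψ = min(1, 1 − 0.510 + 0.931) = min(1, 1.421) = 1.000
~(~(φ \/ φ) -> ψ) = 1 − 1.000 = 0.000
1 -> ~(~(φ \/ φ) -> ψ) = min(1, 1 − 1.000 + 0.000) = min(1, 0.000) = 0.000
~(1 -> ~(~(φ \/ φ) -> ψ)) = 1 − 0.000 = 1.000
~~(1 -> ~(~(φ \/ φ) -> ψ)) = 1 − 1.000 = 0.000
~φ (+) ~~(1 -> ~(~(φ \/ φ) -> ψ)) = min(1, 0.510 + 0.000) = min(1, 0.510) = 0.510
φ \/ (~φ (+) ~~(1 -> ~(~(φ \/ φ) -> ψ))) = max(0.490, 0.510) = 0.510

0.510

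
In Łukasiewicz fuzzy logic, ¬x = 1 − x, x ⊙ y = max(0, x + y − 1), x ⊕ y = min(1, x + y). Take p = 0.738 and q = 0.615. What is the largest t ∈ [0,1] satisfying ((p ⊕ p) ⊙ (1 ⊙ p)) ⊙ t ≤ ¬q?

p ⊕ p = min(1, 0.738 + 0.738) = min(1, 1.476) = 1.000
1 ⊙ p = max(0, 1.000 + 0.738 − 1) = max(0, 0.738) = 0.738
(p ⊕ p) ⊙ (1 ⊙ p) = max(0, 1.000 + 0.738 − 1) = max(0, 0.738) = 0.738
So the left factor is (p ⊕ p) ⊙ (1 ⊙ p) = 0.738.
¬q = 1 − 0.615 = 0.385
So the right-hand bound is ¬q = 0.385.
The residuum of the Łukasiewicz t-norm gives the supremum: min(1, 1 − 0.738 + 0.385).
1 − 0.738 + 0.385 = 0.647, so t = min(1, 0.647) = 0.647.
Check: 0.738 ⊙ 0.647 = max(0, 0.385) = 0.385 ≤ 0.385.

0.647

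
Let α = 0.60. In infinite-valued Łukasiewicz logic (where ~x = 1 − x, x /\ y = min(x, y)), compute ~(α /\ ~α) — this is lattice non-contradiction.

0.60

~α = 1 − 0.60 = 0.40
α /\ ~α = min(0.60, 0.40) = 0.40
~(α /\ ~α) = 1 − 0.40 = 0.60
(The value 0.60 < 1 shows this instance is not satisfied; not a Ł∞-tautology — its value is 1 − min(a, 1−a).)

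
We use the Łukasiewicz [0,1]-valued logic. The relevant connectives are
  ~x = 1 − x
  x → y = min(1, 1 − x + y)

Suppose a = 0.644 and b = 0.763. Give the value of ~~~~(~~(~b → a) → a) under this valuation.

~b = 1 − 0.763 = 0.237
~b → a = min(1, 1 − 0.237 + 0.644) = min(1, 1.407) = 1.000
~(~b → a) = 1 − 1.000 = 0.000
~~(~b → a) = 1 − 0.000 = 1.000
~~(~b → a) → a = min(1, 1 − 1.000 + 0.644) = min(1, 0.644) = 0.644
~(~~(~b → a) → a) = 1 − 0.644 = 0.356
~~(~~(~b → a) → a) = 1 − 0.356 = 0.644
~~~(~~(~b → a) → a) = 1 − 0.644 = 0.356
~~~~(~~(~b → a) → a) = 1 − 0.356 = 0.644

0.644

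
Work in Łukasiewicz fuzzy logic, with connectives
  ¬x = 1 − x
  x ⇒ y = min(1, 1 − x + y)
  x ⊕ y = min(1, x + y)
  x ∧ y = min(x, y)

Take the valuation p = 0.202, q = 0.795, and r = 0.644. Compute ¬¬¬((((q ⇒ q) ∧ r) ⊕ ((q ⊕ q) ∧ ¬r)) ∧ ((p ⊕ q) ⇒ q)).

q ⇒ q = min(1, 1 − 0.795 + 0.795) = min(1, 1.000) = 1.000
(q ⇒ q) ∧ r = min(1.000, 0.644) = 0.644
q ⊕ q = min(1, 0.795 + 0.795) = min(1, 1.590) = 1.000
¬r = 1 − 0.644 = 0.356
(q ⊕ q) ∧ ¬r = min(1.000, 0.356) = 0.356
((q ⇒ q) ∧ r) ⊕ ((q ⊕ q) ∧ ¬r) = min(1, 0.644 + 0.356) = min(1, 1.000) = 1.000
p ⊕ q = min(1, 0.202 + 0.795) = min(1, 0.997) = 0.997
(p ⊕ q) ⇒ q = min(1, 1 − 0.997 + 0.795) = min(1, 0.798) = 0.798
(((q ⇒ q) ∧ r) ⊕ ((q ⊕ q) ∧ ¬r)) ∧ ((p ⊕ q) ⇒ q) = min(1.000, 0.798) = 0.798
¬((((q ⇒ q) ∧ r) ⊕ ((q ⊕ q) ∧ ¬r)) ∧ ((p ⊕ q) ⇒ q)) = 1 − 0.798 = 0.202
¬¬((((q ⇒ q) ∧ r) ⊕ ((q ⊕ q) ∧ ¬r)) ∧ ((p ⊕ q) ⇒ q)) = 1 − 0.202 = 0.798
¬¬¬((((q ⇒ q) ∧ r) ⊕ ((q ⊕ q) ∧ ¬r)) ∧ ((p ⊕ q) ⇒ q)) = 1 − 0.798 = 0.202

0.202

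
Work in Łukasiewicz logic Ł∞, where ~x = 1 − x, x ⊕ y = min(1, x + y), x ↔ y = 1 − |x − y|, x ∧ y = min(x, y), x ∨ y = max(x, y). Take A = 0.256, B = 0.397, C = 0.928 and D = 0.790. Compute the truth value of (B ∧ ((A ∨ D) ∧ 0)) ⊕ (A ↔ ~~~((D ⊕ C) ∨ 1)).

A ∨ D = max(0.256, 0.790) = 0.790
(A ∨ D) ∧ 0 = min(0.790, 0.000) = 0.000
B ∧ ((A ∨ D) ∧ 0) = min(0.397, 0.000) = 0.000
D ⊕ C = min(1, 0.790 + 0.928) = min(1, 1.718) = 1.000
(D ⊕ C) ∨ 1 = max(1.000, 1.000) = 1.000
~((D ⊕ C) ∨ 1) = 1 − 1.000 = 0.000
~~((D ⊕ C) ∨ 1) = 1 − 0.000 = 1.000
~~~((D ⊕ C) ∨ 1) = 1 − 1.000 = 0.000
A ↔ ~~~((D ⊕ C) ∨ 1) = 1 − |0.256 − 0.000| = 1 − 0.256 = 0.744
(B ∧ ((A ∨ D) ∧ 0)) ⊕ (A ↔ ~~~((D ⊕ C) ∨ 1)) = min(1, 0.000 + 0.744) = min(1, 0.744) = 0.744

0.744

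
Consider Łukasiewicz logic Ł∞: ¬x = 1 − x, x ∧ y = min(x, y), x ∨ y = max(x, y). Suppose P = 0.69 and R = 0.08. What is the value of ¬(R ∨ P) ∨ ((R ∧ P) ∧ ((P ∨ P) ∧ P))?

0.31

R ∨ P = max(0.08, 0.69) = 0.69
¬(R ∨ P) = 1 − 0.69 = 0.31
R ∧ P = min(0.08, 0.69) = 0.08
P ∨ P = max(0.69, 0.69) = 0.69
(P ∨ P) ∧ P = min(0.69, 0.69) = 0.69
(R ∧ P) ∧ ((P ∨ P) ∧ P) = min(0.08, 0.69) = 0.08
¬(R ∨ P) ∨ ((R ∧ P) ∧ ((P ∨ P) ∧ P)) = max(0.31, 0.08) = 0.31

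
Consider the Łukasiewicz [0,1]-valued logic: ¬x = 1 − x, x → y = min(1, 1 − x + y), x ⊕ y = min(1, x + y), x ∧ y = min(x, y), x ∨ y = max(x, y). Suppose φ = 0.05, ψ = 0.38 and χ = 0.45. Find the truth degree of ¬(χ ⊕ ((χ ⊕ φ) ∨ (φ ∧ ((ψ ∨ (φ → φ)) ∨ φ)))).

0.05

χ ⊕ φ = min(1, 0.45 + 0.05) = min(1, 0.50) = 0.50
φ → φ = min(1, 1 − 0.05 + 0.05) = min(1, 1.00) = 1.00
ψ ∨ (φ → φ) = max(0.38, 1.00) = 1.00
(ψ ∨ (φ → φ)) ∨ φ = max(1.00, 0.05) = 1.00
φ ∧ ((ψ ∨ (φ → φ)) ∨ φ) = min(0.05, 1.00) = 0.05
(χ ⊕ φ) ∨ (φ ∧ ((ψ ∨ (φ → φ)) ∨ φ)) = max(0.50, 0.05) = 0.50
χ ⊕ ((χ ⊕ φ) ∨ (φ ∧ ((ψ ∨ (φ → φ)) ∨ φ))) = min(1, 0.45 + 0.50) = min(1, 0.95) = 0.95
¬(χ ⊕ ((χ ⊕ φ) ∨ (φ ∧ ((ψ ∨ (φ → φ)) ∨ φ)))) = 1 − 0.95 = 0.05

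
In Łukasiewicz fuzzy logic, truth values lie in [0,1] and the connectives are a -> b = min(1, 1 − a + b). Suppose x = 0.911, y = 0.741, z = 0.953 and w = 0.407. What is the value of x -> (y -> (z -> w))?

z -> w = min(1, 1 − 0.953 + 0.407) = min(1, 0.454) = 0.454
y -> (z -> w) = min(1, 1 − 0.741 + 0.454) = min(1, 0.713) = 0.713
x -> (y -> (z -> w)) = min(1, 1 − 0.911 + 0.713) = min(1, 0.802) = 0.802

0.802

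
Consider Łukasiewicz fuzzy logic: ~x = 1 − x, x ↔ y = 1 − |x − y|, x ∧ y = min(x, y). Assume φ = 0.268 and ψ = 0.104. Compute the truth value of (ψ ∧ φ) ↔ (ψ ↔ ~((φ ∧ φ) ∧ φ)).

0.732

ψ ∧ φ = min(0.104, 0.268) = 0.104
φ ∧ φ = min(0.268, 0.268) = 0.268
(φ ∧ φ) ∧ φ = min(0.268, 0.268) = 0.268
~((φ ∧ φ) ∧ φ) = 1 − 0.268 = 0.732
ψ ↔ ~((φ ∧ φ) ∧ φ) = 1 − |0.104 − 0.732| = 1 − 0.628 = 0.372
(ψ ∧ φ) ↔ (ψ ↔ ~((φ ∧ φ) ∧ φ)) = 1 − |0.104 − 0.372| = 1 − 0.268 = 0.732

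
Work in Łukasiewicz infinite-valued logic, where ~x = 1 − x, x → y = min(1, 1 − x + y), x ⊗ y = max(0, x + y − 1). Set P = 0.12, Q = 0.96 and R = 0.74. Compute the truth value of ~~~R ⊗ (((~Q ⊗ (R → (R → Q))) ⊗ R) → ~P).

0.26

~R = 1 − 0.74 = 0.26
~~R = 1 − 0.26 = 0.74
~~~R = 1 − 0.74 = 0.26
~Q = 1 − 0.96 = 0.04
R → Q = min(1, 1 − 0.74 + 0.96) = min(1, 1.22) = 1.00
R → (R → Q) = min(1, 1 − 0.74 + 1.00) = min(1, 1.26) = 1.00
~Q ⊗ (R → (R → Q)) = max(0, 0.04 + 1.00 − 1) = max(0, 0.04) = 0.04
(~Q ⊗ (R → (R → Q))) ⊗ R = max(0, 0.04 + 0.74 − 1) = max(0, -0.22) = 0.00
~P = 1 − 0.12 = 0.88
((~Q ⊗ (R → (R → Q))) ⊗ R) → ~P = min(1, 1 − 0.00 + 0.88) = min(1, 1.88) = 1.00
~~~R ⊗ (((~Q ⊗ (R → (R → Q))) ⊗ R) → ~P) = max(0, 0.26 + 1.00 − 1) = max(0, 0.26) = 0.26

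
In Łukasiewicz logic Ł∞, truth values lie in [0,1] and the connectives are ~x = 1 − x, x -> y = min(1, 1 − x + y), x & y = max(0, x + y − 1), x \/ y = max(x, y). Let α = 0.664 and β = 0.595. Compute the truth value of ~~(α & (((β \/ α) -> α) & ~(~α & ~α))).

0.664

β \/ α = max(0.595, 0.664) = 0.664
(β \/ α) -> α = min(1, 1 − 0.664 + 0.664) = min(1, 1.000) = 1.000
~α = 1 − 0.664 = 0.336
~α & ~α = max(0, 0.336 + 0.336 − 1) = max(0, -0.328) = 0.000
~(~α & ~α) = 1 − 0.000 = 1.000
((β \/ α) -> α) & ~(~α & ~α) = max(0, 1.000 + 1.000 − 1) = max(0, 1.000) = 1.000
α & (((β \/ α) -> α) & ~(~α & ~α)) = max(0, 0.664 + 1.000 − 1) = max(0, 0.664) = 0.664
~(α & (((β \/ α) -> α) & ~(~α & ~α))) = 1 − 0.664 = 0.336
~~(α & (((β \/ α) -> α) & ~(~α & ~α))) = 1 − 0.336 = 0.664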